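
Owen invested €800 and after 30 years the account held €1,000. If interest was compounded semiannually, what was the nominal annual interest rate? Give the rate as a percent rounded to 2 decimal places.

The 60-period growth factor is 1,000/800 = 1.25.
r/2 = 1.25^(1/60) − 1 ≈ 0.00372598, so r ≈ 2·0.00372598 = 0.74520%.

0.75%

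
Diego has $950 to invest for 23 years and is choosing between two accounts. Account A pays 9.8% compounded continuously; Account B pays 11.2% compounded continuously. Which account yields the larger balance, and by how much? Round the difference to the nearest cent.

Account B, by $3,437.76

A: e^(0.098·23) = e^2.254 ≈ 9.525762783, so 950 × 9.525762783 ≈ 9,049.4746.
B: e^(0.112·23) = e^2.576 ≈ 13.144455043, so 950 × 13.144455043 ≈ 12,487.2323.
Difference ≈ 3,437.7576 in favor of B.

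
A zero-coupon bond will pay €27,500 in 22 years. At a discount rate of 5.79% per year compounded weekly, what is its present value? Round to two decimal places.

Growth factor = (1 + 0.0579/52)^1144 ≈ 3.57187748.
P = 27,500/3.57187748 ≈ 7,699.0323.

€7,699.03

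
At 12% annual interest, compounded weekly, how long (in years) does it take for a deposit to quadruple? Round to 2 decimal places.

11.57 years

(1 + 0.00230769)^(52t) = 4.
52t = ln 4 / ln(1 + 0.00230769) ≈ 1.3863/0.00230503 ≈ 601.4204.
t ≈ 11.5658.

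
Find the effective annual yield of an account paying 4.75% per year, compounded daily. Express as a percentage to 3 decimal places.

4.864%

EAR = (1 + 4.75%/365)^365 − 1 = (1 + 0.000130137)^365 − 1.
(1 + 0.000130137)^365 ≈ 1.048643, so EAR ≈ 4.86430%.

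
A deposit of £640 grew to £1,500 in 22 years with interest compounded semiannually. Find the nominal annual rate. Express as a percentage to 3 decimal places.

(1 + r/2)^44 = 1,500/640 = 2.34375.
1 + r/2 = 2.34375^(1/44) ≈ 1.019547, so r/2 ≈ 0.0195466.
r ≈ 2·0.0195466 = 3.90932%.

3.909%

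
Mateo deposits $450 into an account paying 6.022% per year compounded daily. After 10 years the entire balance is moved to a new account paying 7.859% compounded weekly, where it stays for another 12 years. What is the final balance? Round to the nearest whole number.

$2,109

Phase 1: 450·(1 + 0.06022/365)^3650 ≈ 821.7185.
Phase 2: 821.7185·(1 + 0.07859/52)^624 ≈ 2,108.5715.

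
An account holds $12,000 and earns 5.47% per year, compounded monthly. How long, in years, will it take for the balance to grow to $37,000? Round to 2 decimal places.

We need (1 + 0.00455833)^(12t) = 3.0833, so 12t = ln 3.0833 / ln 1.004558 ≈ 247.5852.
t ≈ 247.5852/12 = 20.6321 years.

20.63 years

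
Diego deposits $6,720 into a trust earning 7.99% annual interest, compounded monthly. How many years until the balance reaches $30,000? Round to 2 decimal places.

(1 + 0.00665833)^(12t) = 30,000/6,720 = 4.4643.
12t·ln(1 + 0.00665833) = ln(4.4643); 12t = 1.4961/0.00663626 ≈ 225.4445.
t ≈ 18.7870 years.

18.79 years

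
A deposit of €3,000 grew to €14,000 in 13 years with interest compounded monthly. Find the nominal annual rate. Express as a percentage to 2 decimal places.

11.91%

(1 + r/12)^156 = 14,000/3,000 = 4.66667.
1 + r/12 = 4.66667^(1/156) ≈ 1.009924, so r/12 ≈ 0.00992356.
r ≈ 12·0.00992356 = 11.90828%.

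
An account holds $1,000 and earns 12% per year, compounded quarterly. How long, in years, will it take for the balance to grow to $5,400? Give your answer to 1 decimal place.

We need (1 + 0.03)^(4t) = 5.4, so 4t = ln 5.4 / ln 1.03 ≈ 57.0523.
t ≈ 57.0523/4 = 14.2631 years.

14.3 years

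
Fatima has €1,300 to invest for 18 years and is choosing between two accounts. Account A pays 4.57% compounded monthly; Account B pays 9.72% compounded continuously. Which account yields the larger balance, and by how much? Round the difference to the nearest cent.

Account A growth factor: (1 + 0.0457/12)^216 ≈ 2.272856926; balance ≈ 2,954.7140.
Account B growth factor: e^(0.0972·18) = e^1.7496 ≈ 5.752301295; balance ≈ 7,477.9917.
Account B is larger by 4,523.2777.

Account B, by €4,523.28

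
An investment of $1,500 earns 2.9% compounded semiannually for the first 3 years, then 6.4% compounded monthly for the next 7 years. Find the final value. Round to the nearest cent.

$2,556.53

Phase 1: 1,500·(1 + 0.0145)^6 ≈ 1,635.3231.
Phase 2: 1,635.3231·(1 + 0.064/12)^84 ≈ 2,556.5277.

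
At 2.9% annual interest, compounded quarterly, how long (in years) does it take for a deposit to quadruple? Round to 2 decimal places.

(1 + 0.00725)^(4t) = 4.
4t = ln 4 / ln(1 + 0.00725) ≈ 1.3863/0.00722385 ≈ 191.9053.
t ≈ 47.9763.

47.98 years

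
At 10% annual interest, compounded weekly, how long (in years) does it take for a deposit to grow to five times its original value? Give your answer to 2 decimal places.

(1 + 0.00192308)^(52t) = 5.
52t = ln 5 / ln(1 + 0.00192308) ≈ 1.6094/0.00192123 ≈ 837.7122.
t ≈ 16.1098.

16.11 years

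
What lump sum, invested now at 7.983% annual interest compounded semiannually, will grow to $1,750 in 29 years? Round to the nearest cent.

Growth factor = (1 + 0.039915)^58 ≈ 9.67998919.
P = 1,750/9.67998919 ≈ 180.7853.

$180.79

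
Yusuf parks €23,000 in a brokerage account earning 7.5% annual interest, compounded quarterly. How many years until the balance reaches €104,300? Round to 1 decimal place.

We need (1 + 0.01875)^(4t) = 4.5348, so 4t = ln 4.5348 / ln 1.01875 ≈ 81.3817.
t ≈ 81.3817/4 = 20.3454 years.

20.3 years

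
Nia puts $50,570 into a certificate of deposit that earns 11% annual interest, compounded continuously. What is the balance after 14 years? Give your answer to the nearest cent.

A = P·e^(rt) = 50,570·e^(0.11·14) = 50,570·e^1.54.
e^1.54 ≈ 4.66459027099, so A ≈ 235,888.3300.

$235,888.33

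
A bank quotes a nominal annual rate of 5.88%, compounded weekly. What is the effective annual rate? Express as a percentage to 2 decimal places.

One year is 52 periods at 0.00113077 each: (1 + 0.00113077)^52 ≈ 1.060528.
EAR = 1.060528 − 1 ≈ 6.05279%.

6.05%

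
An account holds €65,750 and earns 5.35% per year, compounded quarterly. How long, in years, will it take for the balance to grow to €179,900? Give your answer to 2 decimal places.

We need (1 + 0.013375)^(4t) = 2.7361, so 4t = ln 2.7361 / ln 1.013375 ≈ 75.7576.
t ≈ 75.7576/4 = 18.9394 years.

18.94 years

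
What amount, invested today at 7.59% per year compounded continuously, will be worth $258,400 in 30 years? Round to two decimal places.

$26,509.65

P = A·e^(−rt) = 258,400·e^(−2.277).
e^(−2.277) ≈ 0.102591520075, so P ≈ 26,509.6488.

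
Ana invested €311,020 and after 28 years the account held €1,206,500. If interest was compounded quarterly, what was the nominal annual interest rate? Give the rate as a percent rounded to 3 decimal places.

4.871%

The 112-period growth factor is 1,206,500/311,020 = 3.87917.
r/4 = 3.87917^(1/112) − 1 ≈ 0.0121773, so r ≈ 4·0.0121773 = 4.87092%.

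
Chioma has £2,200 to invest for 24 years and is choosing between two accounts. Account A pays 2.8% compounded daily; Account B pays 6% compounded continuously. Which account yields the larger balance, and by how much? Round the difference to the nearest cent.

Account A growth factor: (1 + 0.028/365)^8760 ≈ 1.958099238; balance ≈ 4,307.8183.
Account B growth factor: e^(0.06·24) = e^1.44 ≈ 4.220695817; balance ≈ 9,285.5308.
Account B is larger by 4,977.7125.

Account B, by £4,977.71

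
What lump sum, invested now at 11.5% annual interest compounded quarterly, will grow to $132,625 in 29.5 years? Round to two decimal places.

$4,678.03

Periodic rate = 11.5%/4 = 0.02875; 118 periods.
P = 132,625/(1 + 0.02875)^118 ≈ 132,625/28.3505892582 ≈ 4,678.0333.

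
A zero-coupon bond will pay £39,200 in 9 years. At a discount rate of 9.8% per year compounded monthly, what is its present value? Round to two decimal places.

£16,285.23

Periodic rate = 9.8%/12 = 0.00816667; 108 periods.
P = 39,200/(1 + 0.098/12)^108 ≈ 39,200/2.4070886516 ≈ 16,285.2332.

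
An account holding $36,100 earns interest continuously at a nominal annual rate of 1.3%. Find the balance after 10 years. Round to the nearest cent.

$41,111.70

A = P·e^(rt) = 36,100·e^(0.013·10) = 36,100·e^0.13.
e^0.13 ≈ 1.1388283833, so A ≈ 41,111.7046.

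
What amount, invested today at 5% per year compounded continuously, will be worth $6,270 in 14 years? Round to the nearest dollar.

$3,114

P = A·e^(−rt) = 6,270·e^(−0.7).
e^(−0.7) ≈ 0.4965853038, so P ≈ 3,113.5899.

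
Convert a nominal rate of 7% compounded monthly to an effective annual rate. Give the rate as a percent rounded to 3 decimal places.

7.229%

EAR = (1 + 7%/12)^12 − 1 = (1 + 0.00583333)^12 − 1.
(1 + 0.00583333)^12 ≈ 1.07229, so EAR ≈ 7.22901%.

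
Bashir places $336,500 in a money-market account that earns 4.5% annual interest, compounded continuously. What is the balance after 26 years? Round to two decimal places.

A = P·e^(rt) = 336,500·e^(0.045·26) = 336,500·e^1.17.
e^1.17 ≈ 3.221992638528, so A ≈ 1,084,200.5229.

$1,084,200.52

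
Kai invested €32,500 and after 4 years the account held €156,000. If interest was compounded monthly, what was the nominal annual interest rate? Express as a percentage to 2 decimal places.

39.86%

(1 + r/12)^48 = 156,000/32,500 = 4.8.
1 + r/12 = 4.8^(1/48) ≈ 1.033219, so r/12 ≈ 0.0332193.
r ≈ 12·0.0332193 = 39.86321%.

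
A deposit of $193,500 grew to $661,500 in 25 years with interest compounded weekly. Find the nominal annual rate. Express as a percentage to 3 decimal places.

4.919%

The 1300-period growth factor is 661,500/193,500 = 3.4186.
r/52 = 3.4186^(1/1300) − 1 ≈ 0.000946011, so r ≈ 52·0.000946011 = 4.91926%.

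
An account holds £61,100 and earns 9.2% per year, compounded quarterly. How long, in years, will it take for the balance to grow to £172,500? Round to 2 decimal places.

We need (1 + 0.023)^(4t) = 2.8232, so 4t = ln 2.8232 / ln 1.023 ≈ 45.6424.
t ≈ 45.6424/4 = 11.4106 years.

11.41 years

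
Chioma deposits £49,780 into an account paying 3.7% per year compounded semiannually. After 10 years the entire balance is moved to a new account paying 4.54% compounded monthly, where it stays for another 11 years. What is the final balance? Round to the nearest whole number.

£118,237

After 10 years at 3.7%: 49,780 × 1.44284828216 ≈ 71,824.9875.
Then 11 years at 4.54%: 71,824.9875 × 1.64618037101 ≈ 118,236.8845.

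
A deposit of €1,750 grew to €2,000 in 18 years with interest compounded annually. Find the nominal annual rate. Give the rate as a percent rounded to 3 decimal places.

0.745%

(1 + r)^18 = 2,000/1,750 = 1.14286.
1 + r = 1.14286^(1/18) ≈ 1.007446, so r ≈ 0.007446.
r ≈ 0.74460%.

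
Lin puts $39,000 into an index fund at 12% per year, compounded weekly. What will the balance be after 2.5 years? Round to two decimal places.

$52,626.30

Growth factor = (1 + 0.12/52)^130 ≈ 1.349392347.
A ≈ 39,000 × 1.349392347 ≈ 52,626.3015.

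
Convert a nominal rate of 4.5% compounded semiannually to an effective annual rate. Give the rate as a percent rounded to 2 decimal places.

One year is 2 periods at 0.0225 each: (1 + 0.0225)^2 ≈ 1.045506.
EAR = 1.045506 − 1 ≈ 4.55062%.

4.55%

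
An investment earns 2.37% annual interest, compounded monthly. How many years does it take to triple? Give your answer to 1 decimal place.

46.4 years

(1 + 0.001975)^(12t) = 3.
12t = ln 3 / ln(1 + 0.001975) ≈ 1.0986/0.00197305 ≈ 556.8085.
t ≈ 46.4007.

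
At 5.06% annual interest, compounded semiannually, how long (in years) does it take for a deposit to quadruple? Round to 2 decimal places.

27.74 years

(1 + 0.0253)^(2t) = 4.
2t = ln 4 / ln(1 + 0.0253) ≈ 1.3863/0.0249853 ≈ 55.4845.
t ≈ 27.7423.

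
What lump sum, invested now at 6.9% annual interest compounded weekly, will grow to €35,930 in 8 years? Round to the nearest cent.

Periodic rate = 6.9%/52 = 0.00132692; 416 periods.
P = 35,930/(1 + 0.069/52)^416 ≈ 35,930/1.7360876297 ≈ 20,695.9599.

€20,695.96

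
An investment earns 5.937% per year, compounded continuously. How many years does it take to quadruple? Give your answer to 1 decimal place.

23.4 years

e^(0.05937t) = 4, so 0.05937t = ln 4 ≈ 1.3863.
t ≈ 1.3863/0.05937 ≈ 23.3501.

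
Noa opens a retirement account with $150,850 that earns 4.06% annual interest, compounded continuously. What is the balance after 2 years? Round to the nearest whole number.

$163,610

A = P·e^(rt) = 150,850·e^(0.0406·2) = 150,850·e^0.0812.
e^0.0812 ≈ 1.08458779243, so A ≈ 163,610.0685.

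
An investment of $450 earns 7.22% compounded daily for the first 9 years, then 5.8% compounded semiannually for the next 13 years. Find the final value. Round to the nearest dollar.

Phase 1: 450·(1 + 0.0722/365)^3285 ≈ 861.7656.
Phase 2: 861.7656·(1 + 0.029)^26 ≈ 1,812.1281.

$1,812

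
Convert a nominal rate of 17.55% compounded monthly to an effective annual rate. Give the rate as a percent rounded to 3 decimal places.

EAR = (1 + 17.55%/12)^12 − 1 = (1 + 0.014625)^12 − 1.
(1 + 0.014625)^12 ≈ 1.190328, so EAR ≈ 19.03282%.

19.033%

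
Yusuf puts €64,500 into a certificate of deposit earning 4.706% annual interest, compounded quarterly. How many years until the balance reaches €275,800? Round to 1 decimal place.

We need (1 + 0.011765)^(4t) = 4.276, so 4t = ln 4.276 / ln 1.011765 ≈ 124.2279.
t ≈ 124.2279/4 = 31.0570 years.

31.1 years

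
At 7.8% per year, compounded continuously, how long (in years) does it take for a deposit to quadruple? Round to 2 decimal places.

17.77 years

e^(0.078t) = 4, so 0.078t = ln 4 ≈ 1.3863.
t ≈ 1.3863/0.078 ≈ 17.7730.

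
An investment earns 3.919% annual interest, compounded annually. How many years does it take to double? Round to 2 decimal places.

18.03 years

(1 + 0.03919)^t = 2.
t = ln 2 / ln(1 + 0.03919) ≈ 0.69315/0.0384416 ≈ 18.0312.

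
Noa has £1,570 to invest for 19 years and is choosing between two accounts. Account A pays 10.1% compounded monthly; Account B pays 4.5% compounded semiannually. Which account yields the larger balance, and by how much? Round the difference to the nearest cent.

Account A growth factor: (1 + 0.101/12)^228 ≈ 6.7596373243; balance ≈ 10,612.6306.
Account B growth factor: (1 + 0.0225)^38 ≈ 2.32919599; balance ≈ 3,656.8377.
Account A is larger by 6,955.7929.

Account A, by £6,955.79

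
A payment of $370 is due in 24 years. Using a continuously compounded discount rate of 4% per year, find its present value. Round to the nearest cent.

P = A·e^(−rt) = 370·e^(−0.96).
e^(−0.96) ≈ 0.382892886, so P ≈ 141.6704.

$141.67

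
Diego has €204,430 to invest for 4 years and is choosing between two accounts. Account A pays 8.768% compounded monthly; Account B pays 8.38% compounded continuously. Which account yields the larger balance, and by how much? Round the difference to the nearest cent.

A: (1 + 0.08768/12)^48 ≈ 1.41828005736, so 204,430 × 1.41828005736 ≈ 289,938.9921.
B: e^(0.0838·4) = e^0.3352 ≈ 1.39822000126, so 204,430 × 1.39822000126 ≈ 285,838.1149.
Difference ≈ 4,100.8773 in favor of A.

Account A, by €4,100.88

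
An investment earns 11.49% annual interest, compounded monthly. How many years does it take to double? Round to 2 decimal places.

(1 + 0.009575)^(12t) = 2.
12t = ln 2 / ln(1 + 0.009575) ≈ 0.69315/0.00952945 ≈ 72.7374.
t ≈ 6.0614.

6.06 years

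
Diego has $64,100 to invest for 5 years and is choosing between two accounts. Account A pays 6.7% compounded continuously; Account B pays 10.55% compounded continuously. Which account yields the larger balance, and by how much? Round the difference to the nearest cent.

Account B, by $19,021.67

Account A growth factor: e^(0.067·5) = e^0.335 ≈ 1.3979403852; balance ≈ 89,607.9787.
Account B growth factor: e^(0.1055·5) = e^0.5275 ≈ 1.69469028259; balance ≈ 108,629.6471.
Account B is larger by 19,021.6684.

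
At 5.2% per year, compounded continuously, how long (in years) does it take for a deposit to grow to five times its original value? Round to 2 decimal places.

e^(0.052t) = 5, so 0.052t = ln 5 ≈ 1.6094.
t ≈ 1.6094/0.052 ≈ 30.9507.

30.95 years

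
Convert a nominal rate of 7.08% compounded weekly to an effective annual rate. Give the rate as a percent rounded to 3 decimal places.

7.331%

One year is 52 periods at 0.00136154 each: (1 + 0.00136154)^52 ≈ 1.073315.
EAR = 1.073315 − 1 ≈ 7.33148%.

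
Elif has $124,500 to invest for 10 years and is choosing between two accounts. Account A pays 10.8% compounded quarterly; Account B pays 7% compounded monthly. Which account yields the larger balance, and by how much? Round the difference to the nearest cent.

Account A growth factor: (1 + 0.027)^40 ≈ 2.90280420742; balance ≈ 361,399.1238.
Account B growth factor: (1 + 0.07/12)^120 ≈ 2.0096613767; balance ≈ 250,202.8414.
Account A is larger by 111,196.2824.

Account A, by $111,196.28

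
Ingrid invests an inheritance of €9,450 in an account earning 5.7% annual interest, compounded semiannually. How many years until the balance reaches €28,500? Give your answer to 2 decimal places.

19.64 years

We need (1 + 0.0285)^(2t) = 3.0159, so 2t = ln 3.0159 / ln 1.0285 ≈ 39.2823.
t ≈ 39.2823/2 = 19.6412 years.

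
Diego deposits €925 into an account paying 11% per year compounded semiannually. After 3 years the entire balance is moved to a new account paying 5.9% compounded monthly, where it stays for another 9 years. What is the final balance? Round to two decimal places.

€2,166.22

After 3 years at 11%: 925 × 1.378842807 ≈ 1,275.4296.
Then 9 years at 5.9%: 1,275.4296 × 1.698420817 ≈ 2,166.2162.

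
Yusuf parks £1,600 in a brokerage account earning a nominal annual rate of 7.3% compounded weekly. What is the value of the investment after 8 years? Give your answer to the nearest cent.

£2,867.94

Growth factor = (1 + 0.073/52)^416 ≈ 1.792462657.
A ≈ 1,600 × 1.792462657 ≈ 2,867.9403.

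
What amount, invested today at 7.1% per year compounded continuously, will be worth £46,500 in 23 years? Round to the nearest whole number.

P = A·e^(−rt) = 46,500·e^(−1.633).
e^(−1.633) ≈ 0.19534266621, so P ≈ 9,083.4340.

£9,083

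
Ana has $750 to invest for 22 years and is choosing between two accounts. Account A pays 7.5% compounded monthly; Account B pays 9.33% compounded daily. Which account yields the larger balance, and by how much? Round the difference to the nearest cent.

A: (1 + 0.00625)^264 ≈ 5.180311213, so 750 × 5.180311213 ≈ 3,885.2334.
B: (1 + 0.0933/365)^8030 ≈ 7.786081414, so 750 × 7.786081414 ≈ 5,839.5611.
Difference ≈ 1,954.3277 in favor of B.

Account B, by $1,954.33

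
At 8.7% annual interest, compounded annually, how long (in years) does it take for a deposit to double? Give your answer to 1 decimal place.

8.3 years

(1 + 0.087)^t = 2.
t = ln 2 / ln(1 + 0.087) ≈ 0.69315/0.0834216 ≈ 8.3090.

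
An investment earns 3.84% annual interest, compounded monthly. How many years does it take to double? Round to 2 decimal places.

(1 + 0.0032)^(12t) = 2.
12t = ln 2 / ln(1 + 0.0032) ≈ 0.69315/0.00319489 ≈ 216.9549.
t ≈ 18.0796.

18.08 years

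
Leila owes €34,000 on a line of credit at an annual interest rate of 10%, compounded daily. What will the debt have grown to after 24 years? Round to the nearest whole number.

€374,665

Periodic rate = 10%/365 = 0.000273973; periods = 365·24 = 8760.
A = 34,000·(1 + 0.1/365)^8760 ≈ 34,000·11.0195535799 ≈ 374,664.8217.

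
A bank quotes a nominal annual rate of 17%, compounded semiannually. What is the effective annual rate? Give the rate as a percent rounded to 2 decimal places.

17.72%

EAR = (1 + 17%/2)^2 − 1 = (1 + 0.085)^2 − 1.
(1 + 0.085)^2 ≈ 1.177225, so EAR ≈ 17.72250%.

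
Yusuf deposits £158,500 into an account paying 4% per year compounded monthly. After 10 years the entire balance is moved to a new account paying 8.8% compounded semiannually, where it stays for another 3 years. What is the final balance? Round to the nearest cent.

£305,957.54

After 10 years at 4%: 158,500 × 1.49083268242 ≈ 236,296.9802.
Then 3 years at 8.8%: 236,296.9802 × 1.29480089819 ≈ 305,957.5422.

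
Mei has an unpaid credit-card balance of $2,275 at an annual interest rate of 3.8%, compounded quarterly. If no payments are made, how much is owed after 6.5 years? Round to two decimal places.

$2,909.01

Periodic rate = 3.8%/4 = 0.0095; periods = 4·6.5 = 26.
A = 2,275·(1 + 0.0095)^26 ≈ 2,275·1.278687458 ≈ 2,909.0140.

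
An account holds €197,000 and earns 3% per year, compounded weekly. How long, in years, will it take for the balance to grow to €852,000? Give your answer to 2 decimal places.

(1 + 0.000576923)^(52t) = 852,000/197,000 = 4.3249.
52t·ln(1 + 0.000576923) = ln(4.3249); 52t = 1.4644/0.000576757 ≈ 2538.9956.
t ≈ 48.8268 years.

48.83 years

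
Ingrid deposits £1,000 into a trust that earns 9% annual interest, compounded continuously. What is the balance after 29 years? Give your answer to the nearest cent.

£13,599.05

A = P·e^(rt) = 1,000·e^(0.09·29) = 1,000·e^2.61.
e^2.61 ≈ 13.599050852, so A ≈ 13,599.0509.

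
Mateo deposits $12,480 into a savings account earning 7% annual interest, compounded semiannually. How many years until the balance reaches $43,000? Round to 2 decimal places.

We need (1 + 0.035)^(2t) = 3.4455, so 2t = ln 3.4455 / ln 1.035 ≈ 35.9599.
t ≈ 35.9599/2 = 17.9800 years.

17.98 years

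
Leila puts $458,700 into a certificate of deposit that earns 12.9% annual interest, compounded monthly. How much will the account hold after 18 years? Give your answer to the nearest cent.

$4,619,327.37

Growth factor = (1 + 0.01075)^216 ≈ 10.07047605679.
A ≈ 458,700 × 10.07047605679 ≈ 4,619,327.3672.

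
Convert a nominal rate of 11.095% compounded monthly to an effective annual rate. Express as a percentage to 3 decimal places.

One year is 12 periods at 0.00924583 each: (1 + 0.00924583)^12 ≈ 1.11677.
EAR = 1.11677 − 1 ≈ 11.67696%.

11.677%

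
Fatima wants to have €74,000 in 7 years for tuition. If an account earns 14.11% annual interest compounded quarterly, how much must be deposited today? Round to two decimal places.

Growth factor = (1 + 0.035275)^28 ≈ 2.6397351059.
P = 74,000/2.6397351059 ≈ 28,033.1158.

€28,033.12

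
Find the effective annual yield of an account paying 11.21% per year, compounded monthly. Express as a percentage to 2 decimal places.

One year is 12 periods at 0.00934167 each: (1 + 0.00934167)^12 ≈ 1.118043.
EAR = 1.118043 − 1 ≈ 11.80428%.

11.80%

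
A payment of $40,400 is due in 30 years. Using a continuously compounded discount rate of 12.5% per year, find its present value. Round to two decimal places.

$950.12

P = A·e^(−rt) = 40,400·e^(−3.75).
e^(−3.75) ≈ 0.023517745856, so P ≈ 950.1169.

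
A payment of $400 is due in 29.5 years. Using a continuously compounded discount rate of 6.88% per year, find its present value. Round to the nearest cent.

$52.56

P = A·e^(−rt) = 400·e^(−2.0296).
e^(−2.0296) ≈ 0.131388066, so P ≈ 52.5552.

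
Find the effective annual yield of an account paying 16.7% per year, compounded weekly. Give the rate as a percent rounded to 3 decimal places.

One year is 52 periods at 0.00321154 each: (1 + 0.00321154)^52 ≈ 1.181438.
EAR = 1.181438 − 1 ≈ 18.14381%.

18.144%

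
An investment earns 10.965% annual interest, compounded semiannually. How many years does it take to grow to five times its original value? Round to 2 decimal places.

(1 + 0.054825)^(2t) = 5.
2t = ln 5 / ln(1 + 0.054825) ≈ 1.6094/0.0533749 ≈ 30.1535.
t ≈ 15.0767.

15.08 years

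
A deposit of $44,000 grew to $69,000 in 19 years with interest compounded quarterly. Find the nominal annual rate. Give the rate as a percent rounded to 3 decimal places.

(1 + r/4)^76 = 69,000/44,000 = 1.56818.
1 + r/4 = 1.56818^(1/76) ≈ 1.005938, so r/4 ≈ 0.00593752.
r ≈ 4·0.00593752 = 2.37501%.

2.375%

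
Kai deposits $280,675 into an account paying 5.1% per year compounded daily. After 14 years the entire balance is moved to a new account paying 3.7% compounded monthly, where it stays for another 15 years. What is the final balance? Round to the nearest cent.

Phase 1: 280,675·(1 + 0.051/365)^5110 ≈ 573,150.0437.
Phase 2: 573,150.0437·(1 + 0.037/12)^180 ≈ 997,541.4168.

$997,541.42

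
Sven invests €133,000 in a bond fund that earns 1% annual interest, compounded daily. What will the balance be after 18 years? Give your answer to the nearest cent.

Periodic rate = 1%/365 = 0.0000273973; periods = 365·18 = 6570.
A = 133,000·(1 + 0.01/365)^6570 ≈ 133,000·1.19721441114 ≈ 159,229.5167.

€159,229.52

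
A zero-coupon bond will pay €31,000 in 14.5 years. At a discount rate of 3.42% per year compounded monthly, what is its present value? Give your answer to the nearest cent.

Periodic rate = 3.42%/12 = 0.00285; 174 periods.
P = 31,000/(1 + 0.00285)^174 ≈ 31,000/1.6408176461 ≈ 18,893.0196.

€18,893.02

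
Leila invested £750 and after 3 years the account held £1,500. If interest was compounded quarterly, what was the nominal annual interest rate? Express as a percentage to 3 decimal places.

The 12-period growth factor is 1,500/750 = 2.
r/4 = 2^(1/12) − 1 ≈ 0.0594631, so r ≈ 4·0.0594631 = 23.78524%.

23.785%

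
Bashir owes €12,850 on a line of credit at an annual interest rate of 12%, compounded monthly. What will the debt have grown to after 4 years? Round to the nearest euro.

Growth factor = (1 + 0.01)^48 ≈ 1.6122260777.
A ≈ 12,850 × 1.6122260777 ≈ 20,717.1051.

€20,717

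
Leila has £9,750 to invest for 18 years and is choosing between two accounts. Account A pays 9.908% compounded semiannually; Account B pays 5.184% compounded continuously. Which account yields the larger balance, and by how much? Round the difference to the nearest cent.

Account A, by £30,797.70

Account A growth factor: (1 + 0.04954)^36 ≈ 5.7011677702; balance ≈ 55,586.3858.
Account B growth factor: e^(0.05184·18) = e^0.93312 ≈ 2.5424291951; balance ≈ 24,788.6847.
Account A is larger by 30,797.7011.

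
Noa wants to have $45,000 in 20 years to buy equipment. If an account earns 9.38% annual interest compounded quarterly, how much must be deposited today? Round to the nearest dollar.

$7,045

Growth factor = (1 + 0.02345)^80 ≈ 6.3874928477.
P = 45,000/6.3874928477 ≈ 7,045.0177.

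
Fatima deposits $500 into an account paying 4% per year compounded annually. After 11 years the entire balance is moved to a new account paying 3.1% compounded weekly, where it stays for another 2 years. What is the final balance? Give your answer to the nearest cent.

$818.95

After 11 years at 4%: 500 × 1.53945406 ≈ 769.7270.
Then 2 years at 3.1%: 769.7270 × 1.06394269 ≈ 818.9454.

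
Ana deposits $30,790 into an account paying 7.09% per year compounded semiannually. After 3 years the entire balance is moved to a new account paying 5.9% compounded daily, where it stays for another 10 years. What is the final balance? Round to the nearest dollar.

Phase 1: 30,790·(1 + 0.03545)^6 ≈ 37,947.6148.
Phase 2: 37,947.6148·(1 + 0.059/365)^3650 ≈ 68,453.7936.

$68,454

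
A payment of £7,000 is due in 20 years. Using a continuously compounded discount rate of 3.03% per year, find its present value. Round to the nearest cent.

£3,818.70

P = A·e^(−rt) = 7,000·e^(−0.606).
e^(−0.606) ≈ 0.5455286252, so P ≈ 3,818.7004.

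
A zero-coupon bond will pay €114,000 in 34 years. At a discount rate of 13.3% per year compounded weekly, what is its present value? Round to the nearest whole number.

€1,246

Periodic rate = 13.3%/52 = 0.00255769; 1768 periods.
P = 114,000/(1 + 0.133/52)^1768 ≈ 114,000/91.4897459127 ≈ 1,246.0413.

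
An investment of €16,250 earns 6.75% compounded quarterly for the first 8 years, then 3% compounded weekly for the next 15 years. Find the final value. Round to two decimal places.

€43,530.31

Phase 1: 16,250·(1 + 0.016875)^32 ≈ 27,759.7541.
Phase 2: 27,759.7541·(1 + 0.03/52)^780 ≈ 43,530.3118.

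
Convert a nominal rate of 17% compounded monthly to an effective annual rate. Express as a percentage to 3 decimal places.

EAR = (1 + 17%/12)^12 − 1 = (1 + 0.0141667)^12 − 1.
(1 + 0.0141667)^12 ≈ 1.183892, so EAR ≈ 18.38917%.

18.389%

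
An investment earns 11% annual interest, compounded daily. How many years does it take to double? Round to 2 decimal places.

6.30 years

(1 + 0.00030137)^(365t) = 2.
365t = ln 2 / ln(1 + 0.00030137) ≈ 0.69315/0.000301324 ≈ 2300.3349.
t ≈ 6.3023.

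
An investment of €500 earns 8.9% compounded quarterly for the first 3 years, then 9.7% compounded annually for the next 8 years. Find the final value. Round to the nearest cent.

After 3 years at 8.9%: 500 × 1.302223207 ≈ 651.1116.
Then 8 years at 9.7%: 651.1116 × 2.097263606 ≈ 1,365.5527.

€1,365.55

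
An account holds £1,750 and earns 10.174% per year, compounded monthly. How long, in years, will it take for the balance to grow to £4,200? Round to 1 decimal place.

8.6 years

We need (1 + 0.00847833)^(12t) = 2.4, so 12t = ln 2.4 / ln 1.008478 ≈ 103.6967.
t ≈ 103.6967/12 = 8.6414 years.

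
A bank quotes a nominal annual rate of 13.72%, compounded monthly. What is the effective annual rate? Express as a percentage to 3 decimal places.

EAR = (1 + 13.72%/12)^12 − 1 = (1 + 0.0114333)^12 − 1.
(1 + 0.0114333)^12 ≈ 1.146165, so EAR ≈ 14.61650%.

14.617%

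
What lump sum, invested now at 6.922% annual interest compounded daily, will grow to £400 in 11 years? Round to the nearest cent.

£186.81

Growth factor = (1 + 0.06922/365)^4015 ≈ 2.14116015.
P = 400/2.14116015 ≈ 186.8146.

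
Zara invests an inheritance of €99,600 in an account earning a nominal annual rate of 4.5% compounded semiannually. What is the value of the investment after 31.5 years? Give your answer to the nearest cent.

€404,620.88

Periodic rate = 4.5%/2 = 0.0225; periods = 2·31.5 = 63.
A = 99,600·(1 + 0.0225)^63 ≈ 99,600·4.06245862461 ≈ 404,620.8790.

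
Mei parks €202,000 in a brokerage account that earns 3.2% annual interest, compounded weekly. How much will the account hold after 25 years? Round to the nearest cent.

€449,448.67

Growth factor = (1 + 0.032/52)^1300 ≈ 2.22499339504.
A ≈ 202,000 × 2.22499339504 ≈ 449,448.6658.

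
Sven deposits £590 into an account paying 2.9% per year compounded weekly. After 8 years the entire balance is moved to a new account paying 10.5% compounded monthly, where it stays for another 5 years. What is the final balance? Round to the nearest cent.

£1,254.85

Phase 1: 590·(1 + 0.029/52)^416 ≈ 744.0125.
Phase 2: 744.0125·(1 + 0.00875)^60 ≈ 1,254.8537.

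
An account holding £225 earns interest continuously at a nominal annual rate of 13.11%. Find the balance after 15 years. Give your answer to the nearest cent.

£1,607.77

A = P·e^(rt) = 225·e^(0.1311·15) = 225·e^1.9665.
e^1.9665 ≈ 7.14562299, so A ≈ 1,607.7652.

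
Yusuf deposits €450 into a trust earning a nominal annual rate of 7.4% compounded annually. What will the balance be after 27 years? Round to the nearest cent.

€3,092.63

Annual rate = 7.4% = 0.074; years = 27.
A = 450·(1 + 0.074)^27 ≈ 450·6.872513424 ≈ 3,092.6310.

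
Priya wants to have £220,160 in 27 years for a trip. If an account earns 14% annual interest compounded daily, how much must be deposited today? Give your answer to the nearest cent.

Growth factor = (1 + 0.14/365)^9855 ≈ 43.7842977309.
P = 220,160/43.7842977309 ≈ 5,028.2867.

£5,028.29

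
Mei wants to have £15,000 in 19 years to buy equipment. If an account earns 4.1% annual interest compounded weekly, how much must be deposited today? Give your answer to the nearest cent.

Periodic rate = 4.1%/52 = 0.000788462; 988 periods.
P = 15,000/(1 + 0.041/52)^988 ≈ 15,000/2.1786230647 ≈ 6,885.0827.

£6,885.08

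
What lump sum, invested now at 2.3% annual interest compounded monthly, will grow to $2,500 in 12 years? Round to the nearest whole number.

$1,898

Growth factor = (1 + 0.023/12)^144 ≈ 1.317499784.
P = 2,500/1.317499784 ≈ 1,897.5335.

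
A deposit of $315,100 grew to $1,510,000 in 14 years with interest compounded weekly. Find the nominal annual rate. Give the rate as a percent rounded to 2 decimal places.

The 728-period growth factor is 1,510,000/315,100 = 4.79213.
r/52 = 4.79213^(1/728) − 1 ≈ 0.00215476, so r ≈ 52·0.00215476 = 11.20473%.

11.20%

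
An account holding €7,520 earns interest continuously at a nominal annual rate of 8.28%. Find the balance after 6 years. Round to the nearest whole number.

A = P·e^(rt) = 7,520·e^(0.0828·6) = 7,520·e^0.4968.
e^0.4968 ≈ 1.6434537951, so A ≈ 12,358.7725.

€12,359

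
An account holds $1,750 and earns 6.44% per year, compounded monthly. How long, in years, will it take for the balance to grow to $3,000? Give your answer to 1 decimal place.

8.4 years

We need (1 + 0.00536667)^(12t) = 1.7143, so 12t = ln 1.7143 / ln 1.005367 ≈ 100.7034.
t ≈ 100.7034/12 = 8.3919 years.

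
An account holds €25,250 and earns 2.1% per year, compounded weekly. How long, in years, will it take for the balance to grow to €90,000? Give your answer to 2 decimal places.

We need (1 + 0.000403846)^(52t) = 3.5644, so 52t = ln 3.5644 / ln 1.000404 ≈ 3147.8327.
t ≈ 3147.8327/52 = 60.5352 years.

60.54 years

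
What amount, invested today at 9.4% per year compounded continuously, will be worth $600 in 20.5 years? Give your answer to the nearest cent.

$87.35

P = A·e^(−rt) = 600·e^(−1.927).
e^(−1.927) ≈ 0.145584297, so P ≈ 87.3506.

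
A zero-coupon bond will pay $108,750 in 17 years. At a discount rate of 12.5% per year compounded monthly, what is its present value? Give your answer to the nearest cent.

Growth factor = (1 + 0.125/12)^204 ≈ 8.28137117267.
P = 108,750/8.28137117267 ≈ 13,131.8833.

$13,131.88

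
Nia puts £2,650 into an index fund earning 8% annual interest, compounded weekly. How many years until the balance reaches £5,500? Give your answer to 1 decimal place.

We need (1 + 0.00153846)^(52t) = 2.0755, so 52t = ln 2.0755 / ln 1.001538 ≈ 474.9875.
t ≈ 474.9875/52 = 9.1344 years.

9.1 years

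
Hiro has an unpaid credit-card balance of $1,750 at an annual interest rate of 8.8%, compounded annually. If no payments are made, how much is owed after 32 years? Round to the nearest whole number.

$26,011

Growth factor = (1 + 0.088)^32 ≈ 14.863621981.
A ≈ 1,750 × 14.863621981 ≈ 26,011.3385.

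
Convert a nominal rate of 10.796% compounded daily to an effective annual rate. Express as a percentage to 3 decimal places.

One year is 365 periods at 0.000295781 each: (1 + 0.000295781)^365 ≈ 1.113985.
EAR = 1.113985 − 1 ≈ 11.39854%.

11.399%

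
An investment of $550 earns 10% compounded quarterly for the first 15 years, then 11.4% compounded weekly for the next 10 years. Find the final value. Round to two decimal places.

$7,556.98

After 15 years at 10%: 550 × 4.399789749 ≈ 2,419.8844.
Then 10 years at 11.4%: 2,419.8844 × 3.122869242 ≈ 7,556.9824.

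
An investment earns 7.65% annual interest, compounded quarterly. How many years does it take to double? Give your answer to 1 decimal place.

(1 + 0.019125)^(4t) = 2.
4t = ln 2 / ln(1 + 0.019125) ≈ 0.69315/0.0189444 ≈ 36.5885.
t ≈ 9.1471.

9.1 years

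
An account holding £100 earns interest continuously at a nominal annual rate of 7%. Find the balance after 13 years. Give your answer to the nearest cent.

A = P·e^(rt) = 100·e^(0.07·13) = 100·e^0.91.
e^0.91 ≈ 2.48432253, so A ≈ 248.4323.

£248.43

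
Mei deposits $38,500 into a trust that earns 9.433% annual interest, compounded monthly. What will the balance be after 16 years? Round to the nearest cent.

Periodic rate = 9.433%/12 = 0.00786083; periods = 12·16 = 192.
A = 38,500·(1 + 0.09433/12)^192 ≈ 38,500·4.49685743974 ≈ 173,129.0114.

$173,129.01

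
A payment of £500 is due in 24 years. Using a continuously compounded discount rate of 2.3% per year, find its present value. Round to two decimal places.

£287.90

P = A·e^(−rt) = 500·e^(−0.552).
e^(−0.552) ≈ 0.575797064, so P ≈ 287.8985.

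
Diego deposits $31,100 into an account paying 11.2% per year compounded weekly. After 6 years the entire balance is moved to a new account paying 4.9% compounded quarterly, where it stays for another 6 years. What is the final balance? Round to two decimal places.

$81,507.82

Phase 1: 31,100·(1 + 0.112/52)^312 ≈ 60,854.4632.
Phase 2: 60,854.4632·(1 + 0.01225)^24 ≈ 81,507.8216.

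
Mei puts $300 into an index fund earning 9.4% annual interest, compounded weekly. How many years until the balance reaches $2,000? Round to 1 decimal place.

(1 + 0.00180769)^(52t) = 2,000/300 = 6.6667.
52t·ln(1 + 0.00180769) = ln(6.6667); 52t = 1.8971/0.00180606 ≈ 1050.4189.
t ≈ 20.2004 years.

20.2 years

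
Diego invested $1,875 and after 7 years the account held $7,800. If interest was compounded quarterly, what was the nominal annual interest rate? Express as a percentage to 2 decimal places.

20.89%

(1 + r/4)^28 = 7,800/1,875 = 4.16.
1 + r/4 = 4.16^(1/28) ≈ 1.05223, so r/4 ≈ 0.0522295.
r ≈ 4·0.0522295 = 20.89180%.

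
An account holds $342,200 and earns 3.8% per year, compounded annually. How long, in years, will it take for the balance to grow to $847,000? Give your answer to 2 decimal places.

24.30 years

(1 + 0.038)^t = 847,000/342,200 = 2.4752.
t·ln(1 + 0.038) = ln(2.4752); t = 0.90631/0.0372958 ≈ 24.3005.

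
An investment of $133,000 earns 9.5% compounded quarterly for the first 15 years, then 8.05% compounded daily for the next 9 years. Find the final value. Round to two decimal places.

$1,122,272.15

Phase 1: 133,000·(1 + 0.02375)^60 ≈ 543,859.2596.
Phase 2: 543,859.2596·(1 + 0.0805/365)^3285 ≈ 1,122,272.1533.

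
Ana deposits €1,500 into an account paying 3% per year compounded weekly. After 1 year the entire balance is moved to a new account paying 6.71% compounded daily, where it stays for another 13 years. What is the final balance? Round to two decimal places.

€3,697.57

Phase 1: 1,500·(1 + 0.03/52)^52 ≈ 1,545.6684.
Phase 2: 1,545.6684·(1 + 0.0671/365)^4745 ≈ 3,697.5716.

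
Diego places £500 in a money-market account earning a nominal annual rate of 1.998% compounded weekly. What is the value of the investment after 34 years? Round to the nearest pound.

Periodic rate = 1.998%/52 = 0.000384231; periods = 52·34 = 1768.
A = 500·(1 + 0.01998/52)^1768 ≈ 500·1.9722786 ≈ 986.1393.

£986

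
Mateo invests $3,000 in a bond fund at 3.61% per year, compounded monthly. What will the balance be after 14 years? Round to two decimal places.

Periodic rate = 3.61%/12 = 0.00300833; periods = 12·14 = 168.
A = 3,000·(1 + 0.0361/12)^168 ≈ 3,000·1.656391292 ≈ 4,969.1739.

$4,969.17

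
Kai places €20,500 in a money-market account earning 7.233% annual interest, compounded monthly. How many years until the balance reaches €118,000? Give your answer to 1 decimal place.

(1 + 0.0060275)^(12t) = 118,000/20,500 = 5.7561.
12t·ln(1 + 0.0060275) = ln(5.7561); 12t = 1.7503/0.00600941 ≈ 291.2533.
t ≈ 24.2711 years.

24.3 years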